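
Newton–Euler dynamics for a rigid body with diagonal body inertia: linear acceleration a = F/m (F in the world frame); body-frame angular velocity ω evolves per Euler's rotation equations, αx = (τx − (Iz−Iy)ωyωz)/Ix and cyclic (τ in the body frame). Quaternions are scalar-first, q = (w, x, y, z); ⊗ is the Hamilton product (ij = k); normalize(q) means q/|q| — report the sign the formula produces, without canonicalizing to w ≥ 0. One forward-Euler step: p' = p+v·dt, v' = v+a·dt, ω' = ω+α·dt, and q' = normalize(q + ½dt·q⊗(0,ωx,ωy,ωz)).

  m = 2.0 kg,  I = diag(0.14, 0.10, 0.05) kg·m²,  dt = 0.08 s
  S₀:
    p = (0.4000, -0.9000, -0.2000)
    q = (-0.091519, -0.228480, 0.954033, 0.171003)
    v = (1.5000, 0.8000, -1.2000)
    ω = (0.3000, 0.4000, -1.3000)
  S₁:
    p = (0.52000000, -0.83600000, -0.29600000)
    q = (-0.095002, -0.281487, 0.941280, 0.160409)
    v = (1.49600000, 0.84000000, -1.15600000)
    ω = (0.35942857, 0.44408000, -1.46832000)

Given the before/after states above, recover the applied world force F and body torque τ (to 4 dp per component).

F = (-0.1000, 1.0000, 1.1000)
τ = (0.1300, 0.0200, -0.1100)

Δv = v₁−v₀ = (-0.00400000, 0.04000000, 0.04400000)
applied force F = (-0.1000, 1.0000, 1.1000)
ω₁ − ω₀ = (0.05942857, 0.04408000, -0.16832000)
gyro term ω₀×Iω₀ = (0.0260, -0.0351, -0.0048)
applied torque τ = (0.1300, 0.0200, -0.1100)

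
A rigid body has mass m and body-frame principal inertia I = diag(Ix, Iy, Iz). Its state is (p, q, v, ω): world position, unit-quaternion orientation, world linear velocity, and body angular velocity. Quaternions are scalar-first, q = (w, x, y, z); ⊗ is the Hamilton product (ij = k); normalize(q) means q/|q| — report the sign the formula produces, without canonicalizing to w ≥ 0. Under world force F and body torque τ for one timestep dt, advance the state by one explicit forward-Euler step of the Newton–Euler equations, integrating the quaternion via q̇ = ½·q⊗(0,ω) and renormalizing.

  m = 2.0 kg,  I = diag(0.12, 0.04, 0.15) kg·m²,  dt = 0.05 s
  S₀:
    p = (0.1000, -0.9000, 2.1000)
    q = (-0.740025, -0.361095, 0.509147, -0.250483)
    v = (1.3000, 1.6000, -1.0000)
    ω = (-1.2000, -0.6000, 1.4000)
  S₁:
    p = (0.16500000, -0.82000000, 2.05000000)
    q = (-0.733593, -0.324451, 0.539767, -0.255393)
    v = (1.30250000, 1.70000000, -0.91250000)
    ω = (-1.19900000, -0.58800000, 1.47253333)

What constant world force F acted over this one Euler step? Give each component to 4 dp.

Δv = v₁−v₀ = (0.00250000, 0.10000000, 0.08750000)
F = m·Δv/dt = (0.1000, 4.0000, 3.5000)

F = (0.1000, 4.0000, 3.5000)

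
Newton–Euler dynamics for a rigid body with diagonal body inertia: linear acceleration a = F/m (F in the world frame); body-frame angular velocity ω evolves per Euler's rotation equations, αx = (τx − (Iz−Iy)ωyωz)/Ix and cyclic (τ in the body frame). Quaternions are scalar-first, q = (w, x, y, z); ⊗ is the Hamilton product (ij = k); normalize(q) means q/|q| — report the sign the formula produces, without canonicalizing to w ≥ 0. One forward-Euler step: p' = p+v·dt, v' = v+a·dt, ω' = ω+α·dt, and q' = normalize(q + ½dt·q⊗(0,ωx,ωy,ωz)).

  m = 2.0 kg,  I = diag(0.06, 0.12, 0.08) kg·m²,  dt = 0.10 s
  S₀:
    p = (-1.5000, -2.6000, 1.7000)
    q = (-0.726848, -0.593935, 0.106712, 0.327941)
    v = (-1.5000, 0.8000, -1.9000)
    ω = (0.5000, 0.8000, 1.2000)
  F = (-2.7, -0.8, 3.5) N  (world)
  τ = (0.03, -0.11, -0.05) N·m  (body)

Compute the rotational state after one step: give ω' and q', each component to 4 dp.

ω' = (0.6140, 0.7183, 1.1075)
q' = (-0.7338, -0.6170, 0.1211, 0.2572)

precession coupling ω×(Iω) = (-0.0384, -0.0120, 0.0240)
α = I⁻¹(τ − ω×Iω) = (1.1400, -0.8167, -0.9250)
new body rate ω' = (0.6140, 0.7183, 1.1075)
2q̇ = q⊗(0,ω) = (-0.1819313, -0.4977224, 0.2952141, -1.4007216)
q' = normalize(q + ½dt·q⊗(0,ω)) = (-0.7338, -0.6170, 0.1211, 0.2572)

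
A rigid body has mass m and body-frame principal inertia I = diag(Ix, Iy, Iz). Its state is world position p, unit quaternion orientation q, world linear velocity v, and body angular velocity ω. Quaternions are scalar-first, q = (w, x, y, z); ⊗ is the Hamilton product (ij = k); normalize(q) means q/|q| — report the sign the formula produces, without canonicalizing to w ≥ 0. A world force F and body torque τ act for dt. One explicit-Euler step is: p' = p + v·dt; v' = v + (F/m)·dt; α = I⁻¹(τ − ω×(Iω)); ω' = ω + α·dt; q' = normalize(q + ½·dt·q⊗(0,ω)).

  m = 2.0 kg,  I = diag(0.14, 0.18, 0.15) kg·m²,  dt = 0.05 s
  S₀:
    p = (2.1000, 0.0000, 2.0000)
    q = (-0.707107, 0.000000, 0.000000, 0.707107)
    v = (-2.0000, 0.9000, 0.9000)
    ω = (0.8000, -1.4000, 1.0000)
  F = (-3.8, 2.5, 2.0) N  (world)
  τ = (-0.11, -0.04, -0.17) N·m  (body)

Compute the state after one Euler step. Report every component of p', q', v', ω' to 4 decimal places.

precession coupling ω×(Iω) = (0.0420, -0.0080, -0.0448)
(τ − ω×Iω)/I = (-1.0857, -0.1778, -0.8347)
ω' = ω + α·dt = (0.7457, -1.4089, 0.9583)
Hamilton product q⊗(0,ω) = (-0.7071070, 0.4242642, 1.5556354, -0.7071070)
q' = normalize(q + ½dt·q⊗(0,ω)) = (-0.7240, 0.0106, 0.0388, 0.6887)
p' = p + v·dt = (2.0000, 0.0450, 2.0450)
v + (F/m)dt = (-2.0950, 0.9625, 0.9500)

p' = (2.0000, 0.0450, 2.0450)
q' = (-0.7240, 0.0106, 0.0388, 0.6887)
v' = (-2.0950, 0.9625, 0.9500)
ω' = (0.7457, -1.4089, 0.9583)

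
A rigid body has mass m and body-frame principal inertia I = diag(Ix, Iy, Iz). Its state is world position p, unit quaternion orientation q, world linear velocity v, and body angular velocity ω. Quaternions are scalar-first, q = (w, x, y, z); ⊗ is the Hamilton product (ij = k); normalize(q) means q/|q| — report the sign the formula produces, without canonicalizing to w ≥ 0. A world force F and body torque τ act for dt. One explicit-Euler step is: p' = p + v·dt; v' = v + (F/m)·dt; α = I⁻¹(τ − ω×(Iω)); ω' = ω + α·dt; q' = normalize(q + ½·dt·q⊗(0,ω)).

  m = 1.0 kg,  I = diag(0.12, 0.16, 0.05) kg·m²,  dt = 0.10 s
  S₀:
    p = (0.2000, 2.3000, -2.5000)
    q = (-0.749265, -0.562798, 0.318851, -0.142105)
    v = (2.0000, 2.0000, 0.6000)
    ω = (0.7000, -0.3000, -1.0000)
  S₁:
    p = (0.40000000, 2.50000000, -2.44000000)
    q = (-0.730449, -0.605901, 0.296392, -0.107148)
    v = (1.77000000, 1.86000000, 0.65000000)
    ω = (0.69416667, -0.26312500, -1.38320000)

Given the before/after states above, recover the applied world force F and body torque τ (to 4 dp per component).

Δω = ω₁−ω₀ = (-0.00583333, 0.03687500, -0.38320000)
ω₀×(Iω₀) = (-0.0330, -0.0490, -0.0084)
I·α + gyro = (-0.0400, 0.0100, -0.2000)
Δv = v₁−v₀ = (-0.23000000, -0.14000000, 0.05000000)
applied force F = (-2.3000, -1.4000, 0.5000)

F = (-2.3000, -1.4000, 0.5000)
τ = (-0.0400, 0.0100, -0.2000)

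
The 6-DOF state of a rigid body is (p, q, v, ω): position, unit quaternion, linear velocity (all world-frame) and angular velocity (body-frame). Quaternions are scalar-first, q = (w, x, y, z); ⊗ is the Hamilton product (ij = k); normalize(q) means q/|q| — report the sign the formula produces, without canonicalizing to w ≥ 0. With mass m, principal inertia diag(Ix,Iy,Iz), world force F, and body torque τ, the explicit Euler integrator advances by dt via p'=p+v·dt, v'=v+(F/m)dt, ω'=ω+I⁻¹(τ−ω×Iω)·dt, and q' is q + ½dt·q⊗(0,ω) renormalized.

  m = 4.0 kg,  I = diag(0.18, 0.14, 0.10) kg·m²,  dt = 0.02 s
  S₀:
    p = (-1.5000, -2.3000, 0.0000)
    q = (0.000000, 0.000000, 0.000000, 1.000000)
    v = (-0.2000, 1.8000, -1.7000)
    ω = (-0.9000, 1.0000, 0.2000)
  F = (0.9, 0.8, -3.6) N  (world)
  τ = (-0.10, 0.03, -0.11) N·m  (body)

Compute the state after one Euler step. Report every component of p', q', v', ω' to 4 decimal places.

ω×(Iω) gyroscopic = (-0.0080, -0.0144, 0.0360)
(τ − ω×Iω)/I = (-0.5111, 0.3171, -1.4600)
ω + α·dt = (-0.9102, 1.0063, 0.1708)
q⊗(0,ω) = (-0.2000000, -1.0000000, -0.9000000, 0.0000000)
q' = normalize(q + ½dt·q⊗(0,ω)) = (-0.0020, -0.0100, -0.0090, 0.9999)
linear accel F/m = (0.2250, 0.2000, -0.9000)
p + v·dt = (-1.5040, -2.2640, -0.0340)
v' = v + a·dt = (-0.1955, 1.8040, -1.7180)

p' = (-1.5040, -2.2640, -0.0340)
q' = (-0.0020, -0.0100, -0.0090, 0.9999)
v' = (-0.1955, 1.8040, -1.7180)
ω' = (-0.9102, 1.0063, 0.1708)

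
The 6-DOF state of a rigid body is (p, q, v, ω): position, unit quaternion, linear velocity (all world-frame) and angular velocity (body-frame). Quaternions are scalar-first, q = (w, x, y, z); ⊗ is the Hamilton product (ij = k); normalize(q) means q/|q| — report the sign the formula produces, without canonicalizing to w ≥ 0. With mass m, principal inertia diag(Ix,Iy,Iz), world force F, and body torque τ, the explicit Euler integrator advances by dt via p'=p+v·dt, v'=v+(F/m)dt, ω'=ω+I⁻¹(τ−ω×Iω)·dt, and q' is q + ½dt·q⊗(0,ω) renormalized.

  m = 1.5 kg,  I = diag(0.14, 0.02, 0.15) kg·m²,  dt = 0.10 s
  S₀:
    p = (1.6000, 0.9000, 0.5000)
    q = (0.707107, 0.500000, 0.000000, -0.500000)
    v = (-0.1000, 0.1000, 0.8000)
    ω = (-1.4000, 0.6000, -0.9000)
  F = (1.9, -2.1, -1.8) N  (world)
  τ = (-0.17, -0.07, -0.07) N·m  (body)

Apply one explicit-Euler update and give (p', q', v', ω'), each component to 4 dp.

linear accel F/m = (1.2667, -1.4000, -1.2000)
p' = p + v·dt = (1.5900, 0.9100, 0.5800)
new velocity v' = (0.0267, -0.0400, 0.6800)
ω×(Iω) gyroscopic = (-0.0702, -0.0126, 0.1008)
α = I⁻¹(τ − ω×Iω) = (-0.7129, -2.8700, -1.1387)
new body rate ω' = (-1.4713, 0.3130, -1.0139)
Hamilton product q⊗(0,ω) = (0.2500000, -0.6899498, 1.5742642, -0.3363963)
q + ½dt·q⊗(0,ω), renormalized = (0.7168, 0.4637, 0.0784, -0.5148)

p' = (1.5900, 0.9100, 0.5800)
q' = (0.7168, 0.4637, 0.0784, -0.5148)
v' = (0.0267, -0.0400, 0.6800)
ω' = (-1.4713, 0.3130, -1.0139)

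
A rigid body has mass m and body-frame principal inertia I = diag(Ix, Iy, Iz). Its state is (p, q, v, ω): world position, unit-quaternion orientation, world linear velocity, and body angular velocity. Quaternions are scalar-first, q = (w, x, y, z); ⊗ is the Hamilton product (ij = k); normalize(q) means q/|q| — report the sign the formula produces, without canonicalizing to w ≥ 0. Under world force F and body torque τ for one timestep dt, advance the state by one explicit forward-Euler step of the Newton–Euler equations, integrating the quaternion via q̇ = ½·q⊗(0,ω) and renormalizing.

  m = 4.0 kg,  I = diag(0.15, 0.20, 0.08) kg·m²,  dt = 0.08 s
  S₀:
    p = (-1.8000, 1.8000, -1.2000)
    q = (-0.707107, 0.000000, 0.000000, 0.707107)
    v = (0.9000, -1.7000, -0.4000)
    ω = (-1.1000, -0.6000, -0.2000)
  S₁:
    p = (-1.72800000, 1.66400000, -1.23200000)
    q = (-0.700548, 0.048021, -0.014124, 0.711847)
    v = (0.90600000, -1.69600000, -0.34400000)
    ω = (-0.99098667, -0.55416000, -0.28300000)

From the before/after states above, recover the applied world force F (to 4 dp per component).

F = (0.3000, 0.2000, 2.8000)

Δv = v₁−v₀ = (0.00600000, 0.00400000, 0.05600000)
F = m·Δv/dt = (0.3000, 0.2000, 2.8000)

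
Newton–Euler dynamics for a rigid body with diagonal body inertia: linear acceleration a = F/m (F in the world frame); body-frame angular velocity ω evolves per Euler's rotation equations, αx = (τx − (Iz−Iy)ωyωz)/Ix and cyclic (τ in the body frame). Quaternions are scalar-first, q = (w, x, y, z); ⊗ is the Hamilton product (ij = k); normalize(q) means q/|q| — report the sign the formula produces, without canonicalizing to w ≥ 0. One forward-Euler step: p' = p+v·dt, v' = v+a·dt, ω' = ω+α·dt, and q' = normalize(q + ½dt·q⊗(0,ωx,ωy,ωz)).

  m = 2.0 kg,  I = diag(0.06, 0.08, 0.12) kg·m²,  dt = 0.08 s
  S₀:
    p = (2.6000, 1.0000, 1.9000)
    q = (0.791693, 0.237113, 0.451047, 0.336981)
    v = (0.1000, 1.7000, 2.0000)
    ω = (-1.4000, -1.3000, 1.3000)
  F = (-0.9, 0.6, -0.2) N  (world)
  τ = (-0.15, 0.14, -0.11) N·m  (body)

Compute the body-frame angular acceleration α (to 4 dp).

α = (-1.3733, 0.3850, -1.2200)

precession coupling ω×(Iω) = (-0.0676, 0.1092, 0.0364)
(τ − ω×Iω)/I = (-1.3733, 0.3850, -1.2200)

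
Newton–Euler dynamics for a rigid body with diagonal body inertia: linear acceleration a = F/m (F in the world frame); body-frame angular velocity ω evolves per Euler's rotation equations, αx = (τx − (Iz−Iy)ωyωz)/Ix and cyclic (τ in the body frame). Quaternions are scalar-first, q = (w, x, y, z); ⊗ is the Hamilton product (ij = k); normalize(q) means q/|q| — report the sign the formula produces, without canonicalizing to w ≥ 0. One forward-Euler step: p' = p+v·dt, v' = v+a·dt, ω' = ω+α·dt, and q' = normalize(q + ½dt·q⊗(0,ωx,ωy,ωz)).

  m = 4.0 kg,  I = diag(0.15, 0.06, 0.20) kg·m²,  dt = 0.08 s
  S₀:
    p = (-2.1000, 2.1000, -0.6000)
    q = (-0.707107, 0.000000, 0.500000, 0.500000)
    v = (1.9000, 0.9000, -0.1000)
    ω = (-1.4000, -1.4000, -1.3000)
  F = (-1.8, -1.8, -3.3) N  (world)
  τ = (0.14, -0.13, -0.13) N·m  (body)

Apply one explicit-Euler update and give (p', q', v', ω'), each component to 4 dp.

p' = (-1.9480, 2.1720, -0.6080)
q' = (-0.6502, 0.0414, 0.5093, 0.5623)
v' = (1.8640, 0.8640, -0.1660)
ω' = (-1.4612, -1.4520, -1.2814)

linear accel F/m = (-0.4500, -0.4500, -0.8250)
new position p' = (-1.9480, 2.1720, -0.6080)
v + (F/m)dt = (1.8640, 0.8640, -0.1660)
gyro term ω×Iω = (0.2548, -0.0910, -0.1764)
α = I⁻¹(τ − ω×Iω) = (-0.7653, -0.6500, 0.2320)
new body rate ω' = (-1.4612, -1.4520, -1.2814)
q⊗(0,ω) = (1.3500000, 1.0399498, 0.2899498, 1.6192391)
updated quaternion q' = (-0.6502, 0.0414, 0.5093, 0.5623)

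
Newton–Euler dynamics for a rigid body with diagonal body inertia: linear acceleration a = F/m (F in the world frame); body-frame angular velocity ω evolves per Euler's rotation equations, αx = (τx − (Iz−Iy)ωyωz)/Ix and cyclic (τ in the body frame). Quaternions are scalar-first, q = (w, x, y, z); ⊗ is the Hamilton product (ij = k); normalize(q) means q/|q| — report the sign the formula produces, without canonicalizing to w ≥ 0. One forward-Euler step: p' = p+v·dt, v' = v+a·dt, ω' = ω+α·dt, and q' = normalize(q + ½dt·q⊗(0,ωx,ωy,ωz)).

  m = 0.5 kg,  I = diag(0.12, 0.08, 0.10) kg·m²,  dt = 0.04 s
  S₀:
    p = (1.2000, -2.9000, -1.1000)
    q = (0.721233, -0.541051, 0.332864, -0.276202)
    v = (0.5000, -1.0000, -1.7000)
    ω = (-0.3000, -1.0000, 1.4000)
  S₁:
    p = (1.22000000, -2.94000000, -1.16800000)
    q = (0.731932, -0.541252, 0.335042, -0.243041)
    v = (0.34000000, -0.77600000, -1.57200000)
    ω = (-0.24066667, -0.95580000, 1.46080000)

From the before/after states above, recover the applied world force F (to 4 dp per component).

velocity change Δv = (-0.16000000, 0.22400000, 0.12800000)
m·(v₁−v₀)/dt = (-2.0000, 2.8000, 1.6000)

F = (-2.0000, 2.8000, 1.6000)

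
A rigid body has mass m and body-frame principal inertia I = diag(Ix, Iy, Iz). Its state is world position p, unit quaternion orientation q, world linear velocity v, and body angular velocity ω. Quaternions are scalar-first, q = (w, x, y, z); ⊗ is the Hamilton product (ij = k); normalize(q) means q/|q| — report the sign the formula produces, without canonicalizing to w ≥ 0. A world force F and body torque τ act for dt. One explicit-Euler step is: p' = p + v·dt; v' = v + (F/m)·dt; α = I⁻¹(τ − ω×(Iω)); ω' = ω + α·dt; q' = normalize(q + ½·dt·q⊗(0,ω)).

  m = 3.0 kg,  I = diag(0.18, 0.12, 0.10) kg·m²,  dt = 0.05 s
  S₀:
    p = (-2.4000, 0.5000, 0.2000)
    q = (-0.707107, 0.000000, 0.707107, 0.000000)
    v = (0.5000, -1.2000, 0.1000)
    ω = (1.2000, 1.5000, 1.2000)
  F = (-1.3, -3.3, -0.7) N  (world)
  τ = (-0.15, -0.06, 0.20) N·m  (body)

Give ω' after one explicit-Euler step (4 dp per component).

gyro term ω×Iω = (-0.0360, 0.1152, -0.1080)
α = I⁻¹(τ − ω×Iω) = (-0.6333, -1.4600, 3.0800)
new body rate ω' = (1.1683, 1.4270, 1.3540)

ω' = (1.1683, 1.4270, 1.3540)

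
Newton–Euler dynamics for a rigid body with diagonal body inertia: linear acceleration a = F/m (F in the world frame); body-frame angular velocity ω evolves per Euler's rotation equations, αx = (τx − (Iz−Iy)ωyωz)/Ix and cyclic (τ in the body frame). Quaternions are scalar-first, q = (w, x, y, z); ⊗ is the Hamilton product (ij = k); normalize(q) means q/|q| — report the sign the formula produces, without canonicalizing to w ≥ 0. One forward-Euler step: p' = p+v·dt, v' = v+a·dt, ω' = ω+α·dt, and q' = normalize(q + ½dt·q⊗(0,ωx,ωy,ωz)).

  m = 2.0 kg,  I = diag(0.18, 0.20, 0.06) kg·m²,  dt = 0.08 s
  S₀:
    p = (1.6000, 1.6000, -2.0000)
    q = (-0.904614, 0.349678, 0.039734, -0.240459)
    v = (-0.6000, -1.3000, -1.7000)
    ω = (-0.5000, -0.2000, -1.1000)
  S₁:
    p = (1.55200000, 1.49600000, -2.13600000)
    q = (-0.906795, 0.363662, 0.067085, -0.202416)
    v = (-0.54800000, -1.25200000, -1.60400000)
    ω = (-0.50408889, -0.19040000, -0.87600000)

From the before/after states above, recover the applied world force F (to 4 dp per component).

F = (1.3000, 1.2000, 2.4000)

Δv = v₁−v₀ = (0.05200000, 0.04800000, 0.09600000)
F = m·Δv/dt = (1.3000, 1.2000, 2.4000)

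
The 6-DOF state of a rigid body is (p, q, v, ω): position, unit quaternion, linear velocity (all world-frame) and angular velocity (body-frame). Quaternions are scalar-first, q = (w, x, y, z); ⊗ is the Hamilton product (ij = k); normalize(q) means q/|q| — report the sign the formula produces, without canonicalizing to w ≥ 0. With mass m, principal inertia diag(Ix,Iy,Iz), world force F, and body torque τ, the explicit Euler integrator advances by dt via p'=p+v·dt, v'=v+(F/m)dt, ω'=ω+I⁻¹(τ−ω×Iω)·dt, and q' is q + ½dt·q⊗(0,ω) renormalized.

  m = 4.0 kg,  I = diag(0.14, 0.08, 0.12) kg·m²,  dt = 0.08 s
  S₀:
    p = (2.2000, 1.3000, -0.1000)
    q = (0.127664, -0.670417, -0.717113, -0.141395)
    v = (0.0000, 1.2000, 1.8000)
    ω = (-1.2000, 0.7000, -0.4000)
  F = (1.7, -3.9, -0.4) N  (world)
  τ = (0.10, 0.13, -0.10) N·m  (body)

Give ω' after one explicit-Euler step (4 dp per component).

ω' = (-1.1365, 0.8204, -0.5003)

precession coupling ω×(Iω) = (-0.0112, 0.0096, 0.0504)
angular accel α = (0.7943, 1.5050, -1.2533)
ω' = ω + α·dt = (-1.1365, 0.8204, -0.5003)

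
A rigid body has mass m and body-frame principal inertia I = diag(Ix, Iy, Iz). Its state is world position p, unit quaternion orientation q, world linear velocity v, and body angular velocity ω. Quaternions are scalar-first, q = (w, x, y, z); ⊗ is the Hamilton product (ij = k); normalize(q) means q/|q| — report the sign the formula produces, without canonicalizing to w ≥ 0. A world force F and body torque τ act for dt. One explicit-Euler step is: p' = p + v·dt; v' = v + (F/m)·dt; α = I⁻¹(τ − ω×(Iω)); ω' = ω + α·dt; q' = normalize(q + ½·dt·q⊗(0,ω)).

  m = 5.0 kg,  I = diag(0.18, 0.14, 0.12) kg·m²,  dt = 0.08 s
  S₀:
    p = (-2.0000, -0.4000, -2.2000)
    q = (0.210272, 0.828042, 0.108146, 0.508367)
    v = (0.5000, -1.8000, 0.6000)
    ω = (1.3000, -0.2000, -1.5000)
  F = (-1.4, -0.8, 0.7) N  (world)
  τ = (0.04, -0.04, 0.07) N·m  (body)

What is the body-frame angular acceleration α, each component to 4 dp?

ω×(Iω) gyroscopic = (-0.0060, -0.1170, 0.0104)
angular accel α = (0.2556, 0.5500, 0.4967)

α = (0.2556, 0.5500, 0.4967)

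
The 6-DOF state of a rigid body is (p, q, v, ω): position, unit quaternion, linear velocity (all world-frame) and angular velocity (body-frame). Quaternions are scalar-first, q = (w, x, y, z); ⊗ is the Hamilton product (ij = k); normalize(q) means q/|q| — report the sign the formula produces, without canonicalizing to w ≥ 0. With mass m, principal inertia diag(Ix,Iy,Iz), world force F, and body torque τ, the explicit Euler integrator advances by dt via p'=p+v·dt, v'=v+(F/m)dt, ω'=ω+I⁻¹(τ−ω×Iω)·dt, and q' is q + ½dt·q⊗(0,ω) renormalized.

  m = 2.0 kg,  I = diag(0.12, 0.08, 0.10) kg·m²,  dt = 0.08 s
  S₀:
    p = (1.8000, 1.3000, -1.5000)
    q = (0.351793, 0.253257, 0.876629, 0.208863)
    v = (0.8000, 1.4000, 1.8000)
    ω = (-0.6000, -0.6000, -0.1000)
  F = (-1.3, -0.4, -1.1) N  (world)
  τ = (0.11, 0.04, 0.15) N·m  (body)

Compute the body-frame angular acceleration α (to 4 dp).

gyro term ω×Iω = (0.0012, 0.0012, -0.0144)
(τ − ω×Iω)/I = (0.9067, 0.4850, 1.6440)

α = (0.9067, 0.4850, 1.6440)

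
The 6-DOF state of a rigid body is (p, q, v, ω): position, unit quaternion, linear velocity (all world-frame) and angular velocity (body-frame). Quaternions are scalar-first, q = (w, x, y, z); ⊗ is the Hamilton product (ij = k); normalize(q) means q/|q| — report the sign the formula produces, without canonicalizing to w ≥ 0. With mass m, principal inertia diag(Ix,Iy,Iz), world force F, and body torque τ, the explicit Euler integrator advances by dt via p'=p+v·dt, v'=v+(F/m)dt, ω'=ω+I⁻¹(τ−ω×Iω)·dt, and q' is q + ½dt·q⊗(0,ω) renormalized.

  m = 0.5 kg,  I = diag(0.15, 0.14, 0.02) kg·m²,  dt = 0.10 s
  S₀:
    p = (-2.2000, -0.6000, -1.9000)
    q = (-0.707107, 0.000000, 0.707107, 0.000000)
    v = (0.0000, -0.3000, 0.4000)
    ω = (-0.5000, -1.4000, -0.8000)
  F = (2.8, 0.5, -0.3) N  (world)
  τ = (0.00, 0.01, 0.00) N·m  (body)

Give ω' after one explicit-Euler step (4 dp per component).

ω' = (-0.4104, -1.4300, -0.7650)

α = I⁻¹(τ − ω×Iω) = (0.8960, -0.3000, 0.3500)
ω + α·dt = (-0.4104, -1.4300, -0.7650)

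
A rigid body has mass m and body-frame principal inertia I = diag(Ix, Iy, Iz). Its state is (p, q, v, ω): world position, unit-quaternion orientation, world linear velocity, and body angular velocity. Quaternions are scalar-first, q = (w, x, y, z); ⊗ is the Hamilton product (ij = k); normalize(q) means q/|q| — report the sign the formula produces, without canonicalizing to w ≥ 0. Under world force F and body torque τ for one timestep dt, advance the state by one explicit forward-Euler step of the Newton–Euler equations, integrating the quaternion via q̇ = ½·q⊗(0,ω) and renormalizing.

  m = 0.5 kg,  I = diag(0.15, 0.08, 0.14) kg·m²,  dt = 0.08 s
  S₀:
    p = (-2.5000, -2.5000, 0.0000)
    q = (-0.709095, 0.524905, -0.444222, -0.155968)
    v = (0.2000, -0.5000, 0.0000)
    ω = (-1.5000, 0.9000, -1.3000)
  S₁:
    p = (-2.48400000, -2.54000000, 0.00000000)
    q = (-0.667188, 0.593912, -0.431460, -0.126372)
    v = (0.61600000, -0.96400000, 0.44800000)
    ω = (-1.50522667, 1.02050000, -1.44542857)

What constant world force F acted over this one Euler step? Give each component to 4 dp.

v₁ − v₀ = (0.41600000, -0.46400000, 0.44800000)
applied force F = (2.6000, -2.9000, 2.8000)

F = (2.6000, -2.9000, 2.8000)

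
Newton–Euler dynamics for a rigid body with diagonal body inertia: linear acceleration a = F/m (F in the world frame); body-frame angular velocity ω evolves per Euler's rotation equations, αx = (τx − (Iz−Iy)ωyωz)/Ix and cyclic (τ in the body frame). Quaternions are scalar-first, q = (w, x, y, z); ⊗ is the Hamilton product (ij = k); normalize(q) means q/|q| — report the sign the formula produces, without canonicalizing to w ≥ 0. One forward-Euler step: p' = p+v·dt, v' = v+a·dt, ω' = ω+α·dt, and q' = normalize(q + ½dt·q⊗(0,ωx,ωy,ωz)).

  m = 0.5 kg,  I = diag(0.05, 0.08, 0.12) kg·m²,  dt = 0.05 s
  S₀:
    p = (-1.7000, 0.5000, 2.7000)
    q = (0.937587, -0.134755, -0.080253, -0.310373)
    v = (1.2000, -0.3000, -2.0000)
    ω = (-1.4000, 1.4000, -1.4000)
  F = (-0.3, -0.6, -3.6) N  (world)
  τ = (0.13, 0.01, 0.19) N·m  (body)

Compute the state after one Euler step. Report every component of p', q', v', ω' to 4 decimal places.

p' = (-1.6400, 0.4850, 2.6000)
q' = (0.9231, -0.1536, -0.0412, -0.3501)
v' = (1.1700, -0.3600, -2.3600)
ω' = (-1.1916, 1.4920, -1.2963)

ω×(Iω) gyroscopic = (-0.0784, -0.1372, -0.0588)
angular accel α = (4.1680, 1.8400, 2.0733)
new body rate ω' = (-1.1916, 1.4920, -1.2963)
2q̇ = q⊗(0,ω) = (-0.5108250, -0.7657454, 1.5584870, -1.6136330)
q + ½dt·q⊗(0,ω), renormalized = (0.9231, -0.1536, -0.0412, -0.3501)
a = F/m = (-0.6000, -1.2000, -7.2000)
p + v·dt = (-1.6400, 0.4850, 2.6000)
v + (F/m)dt = (1.1700, -0.3600, -2.3600)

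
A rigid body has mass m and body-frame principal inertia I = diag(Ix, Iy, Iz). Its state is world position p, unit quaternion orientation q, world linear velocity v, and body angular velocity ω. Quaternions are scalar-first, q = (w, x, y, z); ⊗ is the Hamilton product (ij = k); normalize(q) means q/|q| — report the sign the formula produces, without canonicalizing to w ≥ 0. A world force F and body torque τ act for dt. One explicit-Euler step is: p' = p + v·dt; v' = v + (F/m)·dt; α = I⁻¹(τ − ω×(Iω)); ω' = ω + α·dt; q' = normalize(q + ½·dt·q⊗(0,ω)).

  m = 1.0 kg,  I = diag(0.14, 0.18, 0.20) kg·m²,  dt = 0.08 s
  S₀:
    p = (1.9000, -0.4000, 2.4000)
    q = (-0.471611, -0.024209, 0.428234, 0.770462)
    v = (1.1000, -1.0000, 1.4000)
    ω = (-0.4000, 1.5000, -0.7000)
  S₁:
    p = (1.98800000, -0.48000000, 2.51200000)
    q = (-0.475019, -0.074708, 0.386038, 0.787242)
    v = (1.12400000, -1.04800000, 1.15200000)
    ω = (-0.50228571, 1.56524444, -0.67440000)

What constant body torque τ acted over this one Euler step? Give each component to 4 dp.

rate change Δω = (-0.10228571, 0.06524444, 0.02560000)
ω₀×(Iω₀) = (-0.0210, -0.0168, -0.0240)
τ = I·(Δω/dt) + ω₀×(Iω₀) = (-0.2000, 0.1300, 0.0400)

τ = (-0.2000, 0.1300, 0.0400)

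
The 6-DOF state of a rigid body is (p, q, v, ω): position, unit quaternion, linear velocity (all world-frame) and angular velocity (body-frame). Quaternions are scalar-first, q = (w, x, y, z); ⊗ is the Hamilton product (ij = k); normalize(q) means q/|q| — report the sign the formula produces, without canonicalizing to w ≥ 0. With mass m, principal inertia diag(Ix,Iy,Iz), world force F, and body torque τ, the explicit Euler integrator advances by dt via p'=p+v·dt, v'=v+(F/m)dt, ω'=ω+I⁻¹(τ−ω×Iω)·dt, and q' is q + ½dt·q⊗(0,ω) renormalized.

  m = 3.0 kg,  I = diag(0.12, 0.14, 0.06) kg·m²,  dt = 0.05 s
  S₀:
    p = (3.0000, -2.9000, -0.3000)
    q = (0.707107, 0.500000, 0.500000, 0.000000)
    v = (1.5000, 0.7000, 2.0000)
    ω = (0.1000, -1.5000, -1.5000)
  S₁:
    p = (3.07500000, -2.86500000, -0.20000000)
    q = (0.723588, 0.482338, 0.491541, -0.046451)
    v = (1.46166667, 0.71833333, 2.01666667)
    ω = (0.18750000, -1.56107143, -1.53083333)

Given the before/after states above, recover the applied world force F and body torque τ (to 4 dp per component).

F = (-2.3000, 1.1000, 1.0000)
τ = (0.0300, -0.1800, -0.0400)

ω₁ − ω₀ = (0.08750000, -0.06107143, -0.03083333)
precession coupling = (-0.1800, -0.0090, -0.0030)
applied torque τ = (0.0300, -0.1800, -0.0400)
Δv = v₁−v₀ = (-0.03833333, 0.01833333, 0.01666667)
applied force F = (-2.3000, 1.1000, 1.0000)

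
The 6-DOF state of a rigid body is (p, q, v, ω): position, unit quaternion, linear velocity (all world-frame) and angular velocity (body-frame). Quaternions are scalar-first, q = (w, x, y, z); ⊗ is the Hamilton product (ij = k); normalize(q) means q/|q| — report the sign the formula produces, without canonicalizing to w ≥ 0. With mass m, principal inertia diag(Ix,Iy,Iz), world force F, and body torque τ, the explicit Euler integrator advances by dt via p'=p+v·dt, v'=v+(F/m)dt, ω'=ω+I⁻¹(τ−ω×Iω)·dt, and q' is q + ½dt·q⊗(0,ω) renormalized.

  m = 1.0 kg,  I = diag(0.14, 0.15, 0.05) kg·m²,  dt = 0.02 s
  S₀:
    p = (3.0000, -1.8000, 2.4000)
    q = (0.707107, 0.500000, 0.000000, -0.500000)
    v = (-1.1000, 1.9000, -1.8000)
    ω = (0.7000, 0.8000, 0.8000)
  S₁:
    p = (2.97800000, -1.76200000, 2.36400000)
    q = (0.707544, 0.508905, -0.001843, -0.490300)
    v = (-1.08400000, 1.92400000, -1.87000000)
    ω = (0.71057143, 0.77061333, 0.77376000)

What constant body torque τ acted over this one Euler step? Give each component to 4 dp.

τ = (0.0100, -0.1700, -0.0600)

Δω = ω₁−ω₀ = (0.01057143, -0.02938667, -0.02624000)
applied torque τ = (0.0100, -0.1700, -0.0600)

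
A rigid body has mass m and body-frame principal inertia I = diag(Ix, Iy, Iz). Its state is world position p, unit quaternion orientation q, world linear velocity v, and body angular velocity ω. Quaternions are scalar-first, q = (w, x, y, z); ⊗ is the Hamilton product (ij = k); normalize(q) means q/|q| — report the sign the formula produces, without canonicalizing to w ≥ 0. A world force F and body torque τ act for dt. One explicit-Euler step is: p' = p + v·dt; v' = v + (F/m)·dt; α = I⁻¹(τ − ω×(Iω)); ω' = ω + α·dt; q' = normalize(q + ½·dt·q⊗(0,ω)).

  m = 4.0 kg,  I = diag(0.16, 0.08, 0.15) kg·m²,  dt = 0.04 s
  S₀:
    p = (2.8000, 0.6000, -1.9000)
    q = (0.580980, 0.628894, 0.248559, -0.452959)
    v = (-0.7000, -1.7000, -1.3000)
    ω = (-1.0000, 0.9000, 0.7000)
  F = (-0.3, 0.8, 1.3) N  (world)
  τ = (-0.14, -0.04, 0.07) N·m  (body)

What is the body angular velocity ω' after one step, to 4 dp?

ω×(Iω) gyroscopic = (0.0441, -0.0070, 0.0720)
(τ − ω×Iω)/I = (-1.1506, -0.4125, -0.0133)
ω + α·dt = (-1.0460, 0.8835, 0.6995)

ω' = (-1.0460, 0.8835, 0.6995)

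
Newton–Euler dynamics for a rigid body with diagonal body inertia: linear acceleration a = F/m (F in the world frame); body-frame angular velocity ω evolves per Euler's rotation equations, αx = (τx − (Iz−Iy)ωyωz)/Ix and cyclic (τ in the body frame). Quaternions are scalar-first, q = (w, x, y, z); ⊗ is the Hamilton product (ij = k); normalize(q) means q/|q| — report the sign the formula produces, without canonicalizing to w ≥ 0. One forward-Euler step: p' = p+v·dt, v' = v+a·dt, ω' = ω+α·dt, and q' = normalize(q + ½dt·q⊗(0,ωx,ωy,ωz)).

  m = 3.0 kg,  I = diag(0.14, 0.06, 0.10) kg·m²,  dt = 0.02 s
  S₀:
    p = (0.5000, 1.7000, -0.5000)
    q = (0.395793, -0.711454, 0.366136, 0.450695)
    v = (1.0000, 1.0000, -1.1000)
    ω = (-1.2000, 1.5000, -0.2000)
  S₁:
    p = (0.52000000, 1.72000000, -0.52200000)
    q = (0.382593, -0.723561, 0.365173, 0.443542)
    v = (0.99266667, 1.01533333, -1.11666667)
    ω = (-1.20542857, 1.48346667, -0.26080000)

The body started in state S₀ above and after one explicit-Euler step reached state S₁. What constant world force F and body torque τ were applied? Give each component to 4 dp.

F = (-1.1000, 2.3000, -2.5000)
τ = (-0.0500, -0.0400, -0.1600)

velocity change Δv = (-0.00733333, 0.01533333, -0.01666667)
m·(v₁−v₀)/dt = (-1.1000, 2.3000, -2.5000)
ω₁ − ω₀ = (-0.00542857, -0.01653333, -0.06080000)
applied torque τ = (-0.0500, -0.0400, -0.1600)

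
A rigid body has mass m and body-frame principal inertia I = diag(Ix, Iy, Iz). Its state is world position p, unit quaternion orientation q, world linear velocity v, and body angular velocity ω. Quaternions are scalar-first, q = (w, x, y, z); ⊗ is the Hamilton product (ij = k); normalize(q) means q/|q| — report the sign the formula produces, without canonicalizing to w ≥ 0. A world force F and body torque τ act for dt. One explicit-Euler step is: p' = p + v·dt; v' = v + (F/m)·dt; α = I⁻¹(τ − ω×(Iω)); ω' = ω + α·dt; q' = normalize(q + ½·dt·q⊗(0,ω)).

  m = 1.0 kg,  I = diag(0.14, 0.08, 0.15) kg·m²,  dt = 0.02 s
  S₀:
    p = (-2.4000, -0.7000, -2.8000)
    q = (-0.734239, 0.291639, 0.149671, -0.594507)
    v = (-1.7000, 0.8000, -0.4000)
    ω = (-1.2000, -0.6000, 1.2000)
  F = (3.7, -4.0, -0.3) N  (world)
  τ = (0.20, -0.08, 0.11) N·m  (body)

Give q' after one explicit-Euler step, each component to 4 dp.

q' = (-0.7226, 0.2986, 0.1577, -0.6032)

Hamilton product q⊗(0,ω) = (1.1531778, 0.7039878, 0.8039850, -0.8764650)
q + ½dt·q⊗(0,ω), renormalized = (-0.7226, 0.2986, 0.1577, -0.6032)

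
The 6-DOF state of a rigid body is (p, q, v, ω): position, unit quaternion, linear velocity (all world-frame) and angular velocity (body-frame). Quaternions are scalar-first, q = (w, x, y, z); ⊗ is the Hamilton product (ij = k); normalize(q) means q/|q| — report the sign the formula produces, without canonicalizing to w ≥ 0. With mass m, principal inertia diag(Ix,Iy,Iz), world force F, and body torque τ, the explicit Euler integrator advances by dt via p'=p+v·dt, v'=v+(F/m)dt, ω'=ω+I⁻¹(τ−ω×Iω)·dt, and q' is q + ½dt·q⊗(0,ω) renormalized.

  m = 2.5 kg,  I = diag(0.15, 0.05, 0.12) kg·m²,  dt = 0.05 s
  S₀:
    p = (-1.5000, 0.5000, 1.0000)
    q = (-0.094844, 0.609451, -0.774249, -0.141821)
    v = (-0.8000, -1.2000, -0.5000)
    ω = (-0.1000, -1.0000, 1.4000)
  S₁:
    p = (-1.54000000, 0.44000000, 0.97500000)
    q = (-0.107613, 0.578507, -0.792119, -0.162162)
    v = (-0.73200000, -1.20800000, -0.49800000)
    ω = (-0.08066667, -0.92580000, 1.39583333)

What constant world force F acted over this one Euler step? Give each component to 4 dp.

F = (3.4000, -0.4000, 0.1000)

v₁ − v₀ = (0.06800000, -0.00800000, 0.00200000)
m·(v₁−v₀)/dt = (3.4000, -0.4000, 0.1000)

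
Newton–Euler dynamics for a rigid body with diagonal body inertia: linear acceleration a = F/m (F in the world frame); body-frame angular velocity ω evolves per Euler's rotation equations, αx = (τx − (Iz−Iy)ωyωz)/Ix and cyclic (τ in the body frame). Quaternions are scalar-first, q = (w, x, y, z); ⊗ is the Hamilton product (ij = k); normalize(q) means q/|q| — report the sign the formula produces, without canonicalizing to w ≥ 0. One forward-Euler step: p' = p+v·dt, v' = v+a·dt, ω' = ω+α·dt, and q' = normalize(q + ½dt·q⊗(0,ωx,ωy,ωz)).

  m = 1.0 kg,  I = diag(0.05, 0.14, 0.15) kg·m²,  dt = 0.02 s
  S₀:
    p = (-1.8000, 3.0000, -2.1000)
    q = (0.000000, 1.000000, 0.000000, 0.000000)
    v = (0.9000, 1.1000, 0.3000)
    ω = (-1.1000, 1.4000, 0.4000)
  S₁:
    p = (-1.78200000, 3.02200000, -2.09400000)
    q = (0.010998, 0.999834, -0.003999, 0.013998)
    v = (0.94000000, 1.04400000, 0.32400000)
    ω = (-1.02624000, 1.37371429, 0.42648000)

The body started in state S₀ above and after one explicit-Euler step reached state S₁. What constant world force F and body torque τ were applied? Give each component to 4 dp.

F = (2.0000, -2.8000, 1.2000)
τ = (0.1900, -0.1400, 0.0600)

ω₁ − ω₀ = (0.07376000, -0.02628571, 0.02648000)
precession coupling = (0.0056, 0.0440, -0.1386)
I·α + gyro = (0.1900, -0.1400, 0.0600)
v₁ − v₀ = (0.04000000, -0.05600000, 0.02400000)
applied force F = (2.0000, -2.8000, 1.2000)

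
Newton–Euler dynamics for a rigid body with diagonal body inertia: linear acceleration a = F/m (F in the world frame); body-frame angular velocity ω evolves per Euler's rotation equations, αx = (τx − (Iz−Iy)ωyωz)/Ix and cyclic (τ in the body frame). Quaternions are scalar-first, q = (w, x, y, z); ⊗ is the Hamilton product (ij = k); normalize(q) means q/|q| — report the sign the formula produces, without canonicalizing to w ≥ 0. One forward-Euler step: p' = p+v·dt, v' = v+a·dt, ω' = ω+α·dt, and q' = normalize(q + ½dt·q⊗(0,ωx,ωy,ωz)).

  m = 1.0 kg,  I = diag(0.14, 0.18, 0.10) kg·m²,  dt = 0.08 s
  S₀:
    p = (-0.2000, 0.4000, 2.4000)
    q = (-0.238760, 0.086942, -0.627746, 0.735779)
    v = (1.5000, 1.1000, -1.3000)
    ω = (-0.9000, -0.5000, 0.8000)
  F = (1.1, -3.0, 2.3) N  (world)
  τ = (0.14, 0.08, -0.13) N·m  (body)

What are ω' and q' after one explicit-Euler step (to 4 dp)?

ω' = (-0.8383, -0.4516, 0.6816)
q' = (-0.2714, 0.0900, -0.6514, 0.7028)

gyro term ω×Iω = (0.0320, -0.0288, 0.0180)
(τ − ω×Iω)/I = (0.7714, 0.6044, -1.4800)
new body rate ω' = (-0.8383, -0.4516, 0.6816)
q⊗(0,ω) = (-0.8242484, 0.0805767, -0.6123747, -0.7994504)
q + ½dt·q⊗(0,ω), renormalized = (-0.2714, 0.0900, -0.6514, 0.7028)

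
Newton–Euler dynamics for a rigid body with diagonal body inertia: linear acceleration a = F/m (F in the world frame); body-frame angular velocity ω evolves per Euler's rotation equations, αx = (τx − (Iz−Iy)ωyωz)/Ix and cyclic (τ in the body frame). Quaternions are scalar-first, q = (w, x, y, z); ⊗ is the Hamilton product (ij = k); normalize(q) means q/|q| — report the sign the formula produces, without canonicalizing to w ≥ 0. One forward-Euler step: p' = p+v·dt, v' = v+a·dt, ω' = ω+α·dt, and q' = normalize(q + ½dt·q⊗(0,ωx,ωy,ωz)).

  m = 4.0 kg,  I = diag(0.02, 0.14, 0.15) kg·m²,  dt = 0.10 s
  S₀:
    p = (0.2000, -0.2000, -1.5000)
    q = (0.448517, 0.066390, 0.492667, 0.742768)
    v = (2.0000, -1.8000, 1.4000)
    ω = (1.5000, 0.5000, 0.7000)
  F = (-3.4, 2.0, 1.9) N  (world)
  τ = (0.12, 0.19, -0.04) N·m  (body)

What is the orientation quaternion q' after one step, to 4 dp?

Hamilton product q⊗(0,ω) = (-0.8658561, 0.6462584, 1.2919375, -0.3918436)
updated quaternion q' = (0.4037, 0.0983, 0.5552, 0.7205)

q' = (0.4037, 0.0983, 0.5552, 0.7205)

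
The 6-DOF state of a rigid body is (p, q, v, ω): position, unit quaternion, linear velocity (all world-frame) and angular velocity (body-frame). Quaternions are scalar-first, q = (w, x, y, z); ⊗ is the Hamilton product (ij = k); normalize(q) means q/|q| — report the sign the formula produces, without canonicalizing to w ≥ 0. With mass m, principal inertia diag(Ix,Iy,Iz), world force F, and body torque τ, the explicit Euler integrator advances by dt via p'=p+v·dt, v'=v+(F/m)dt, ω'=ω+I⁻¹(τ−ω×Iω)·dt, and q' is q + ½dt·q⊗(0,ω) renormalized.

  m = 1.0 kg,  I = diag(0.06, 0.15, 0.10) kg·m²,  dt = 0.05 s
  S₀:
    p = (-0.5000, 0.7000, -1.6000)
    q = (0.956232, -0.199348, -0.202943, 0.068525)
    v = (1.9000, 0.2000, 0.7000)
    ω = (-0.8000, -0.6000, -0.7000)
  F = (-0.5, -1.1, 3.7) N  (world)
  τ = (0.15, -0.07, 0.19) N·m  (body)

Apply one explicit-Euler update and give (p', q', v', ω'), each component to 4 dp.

p' = (-0.4050, 0.7100, -1.5650)
q' = (0.9500, -0.2138, -0.2220, 0.0507)
v' = (1.8750, 0.1450, 0.8850)
ω' = (-0.6575, -0.6159, -0.6266)

ω×(Iω) gyroscopic = (-0.0210, -0.0224, 0.0432)
angular accel α = (2.8500, -0.3173, 1.4680)
new body rate ω' = (-0.6575, -0.6159, -0.6266)
2q̇ = q⊗(0,ω) = (-0.2332767, -0.5818105, -0.7681028, -0.7121080)
q' = normalize(q + ½dt·q⊗(0,ω)) = (0.9500, -0.2138, -0.2220, 0.0507)
new position p' = (-0.4050, 0.7100, -1.5650)
v + (F/m)dt = (1.8750, 0.1450, 0.8850)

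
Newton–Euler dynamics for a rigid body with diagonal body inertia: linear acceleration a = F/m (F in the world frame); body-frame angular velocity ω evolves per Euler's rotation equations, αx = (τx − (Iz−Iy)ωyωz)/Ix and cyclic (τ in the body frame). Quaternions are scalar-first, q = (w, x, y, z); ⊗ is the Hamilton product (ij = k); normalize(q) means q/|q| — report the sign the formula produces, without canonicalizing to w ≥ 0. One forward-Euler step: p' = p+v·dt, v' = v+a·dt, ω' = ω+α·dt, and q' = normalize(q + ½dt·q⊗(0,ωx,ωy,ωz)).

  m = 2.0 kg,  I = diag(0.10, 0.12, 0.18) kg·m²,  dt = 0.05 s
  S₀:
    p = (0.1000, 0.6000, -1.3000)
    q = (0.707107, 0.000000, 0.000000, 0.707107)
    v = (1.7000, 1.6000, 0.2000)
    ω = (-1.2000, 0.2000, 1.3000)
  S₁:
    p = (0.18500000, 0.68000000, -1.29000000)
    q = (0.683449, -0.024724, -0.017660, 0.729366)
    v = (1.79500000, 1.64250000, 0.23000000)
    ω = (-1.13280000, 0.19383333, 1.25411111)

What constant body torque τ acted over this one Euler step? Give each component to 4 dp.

τ = (0.1500, 0.1100, -0.1700)

Δω = ω₁−ω₀ = (0.06720000, -0.00616667, -0.04588889)
ω₀×(Iω₀) = (0.0156, 0.1248, -0.0048)
applied torque τ = (0.1500, 0.1100, -0.1700)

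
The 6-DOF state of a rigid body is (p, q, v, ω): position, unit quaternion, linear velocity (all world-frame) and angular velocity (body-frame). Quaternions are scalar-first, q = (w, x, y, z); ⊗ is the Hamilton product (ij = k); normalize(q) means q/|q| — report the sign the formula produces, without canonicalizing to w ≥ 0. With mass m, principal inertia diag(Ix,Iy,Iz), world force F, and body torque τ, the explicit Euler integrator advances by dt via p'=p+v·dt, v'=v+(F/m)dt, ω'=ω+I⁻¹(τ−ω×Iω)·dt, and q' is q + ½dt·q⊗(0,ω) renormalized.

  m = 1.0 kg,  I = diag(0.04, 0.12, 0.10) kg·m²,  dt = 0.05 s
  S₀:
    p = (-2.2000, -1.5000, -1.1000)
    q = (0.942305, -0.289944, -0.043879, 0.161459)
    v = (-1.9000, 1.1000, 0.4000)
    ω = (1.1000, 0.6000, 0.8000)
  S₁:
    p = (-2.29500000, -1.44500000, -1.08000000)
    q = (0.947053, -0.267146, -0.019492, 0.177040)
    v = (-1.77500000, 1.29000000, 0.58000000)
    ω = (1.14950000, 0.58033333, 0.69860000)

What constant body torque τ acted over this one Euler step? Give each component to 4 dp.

τ = (0.0300, -0.1000, -0.1500)

ω₁ − ω₀ = (0.04950000, -0.01966667, -0.10140000)
precession coupling = (-0.0096, -0.0528, 0.0528)
τ = I·(Δω/dt) + ω₀×(Iω₀) = (0.0300, -0.1000, -0.1500)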